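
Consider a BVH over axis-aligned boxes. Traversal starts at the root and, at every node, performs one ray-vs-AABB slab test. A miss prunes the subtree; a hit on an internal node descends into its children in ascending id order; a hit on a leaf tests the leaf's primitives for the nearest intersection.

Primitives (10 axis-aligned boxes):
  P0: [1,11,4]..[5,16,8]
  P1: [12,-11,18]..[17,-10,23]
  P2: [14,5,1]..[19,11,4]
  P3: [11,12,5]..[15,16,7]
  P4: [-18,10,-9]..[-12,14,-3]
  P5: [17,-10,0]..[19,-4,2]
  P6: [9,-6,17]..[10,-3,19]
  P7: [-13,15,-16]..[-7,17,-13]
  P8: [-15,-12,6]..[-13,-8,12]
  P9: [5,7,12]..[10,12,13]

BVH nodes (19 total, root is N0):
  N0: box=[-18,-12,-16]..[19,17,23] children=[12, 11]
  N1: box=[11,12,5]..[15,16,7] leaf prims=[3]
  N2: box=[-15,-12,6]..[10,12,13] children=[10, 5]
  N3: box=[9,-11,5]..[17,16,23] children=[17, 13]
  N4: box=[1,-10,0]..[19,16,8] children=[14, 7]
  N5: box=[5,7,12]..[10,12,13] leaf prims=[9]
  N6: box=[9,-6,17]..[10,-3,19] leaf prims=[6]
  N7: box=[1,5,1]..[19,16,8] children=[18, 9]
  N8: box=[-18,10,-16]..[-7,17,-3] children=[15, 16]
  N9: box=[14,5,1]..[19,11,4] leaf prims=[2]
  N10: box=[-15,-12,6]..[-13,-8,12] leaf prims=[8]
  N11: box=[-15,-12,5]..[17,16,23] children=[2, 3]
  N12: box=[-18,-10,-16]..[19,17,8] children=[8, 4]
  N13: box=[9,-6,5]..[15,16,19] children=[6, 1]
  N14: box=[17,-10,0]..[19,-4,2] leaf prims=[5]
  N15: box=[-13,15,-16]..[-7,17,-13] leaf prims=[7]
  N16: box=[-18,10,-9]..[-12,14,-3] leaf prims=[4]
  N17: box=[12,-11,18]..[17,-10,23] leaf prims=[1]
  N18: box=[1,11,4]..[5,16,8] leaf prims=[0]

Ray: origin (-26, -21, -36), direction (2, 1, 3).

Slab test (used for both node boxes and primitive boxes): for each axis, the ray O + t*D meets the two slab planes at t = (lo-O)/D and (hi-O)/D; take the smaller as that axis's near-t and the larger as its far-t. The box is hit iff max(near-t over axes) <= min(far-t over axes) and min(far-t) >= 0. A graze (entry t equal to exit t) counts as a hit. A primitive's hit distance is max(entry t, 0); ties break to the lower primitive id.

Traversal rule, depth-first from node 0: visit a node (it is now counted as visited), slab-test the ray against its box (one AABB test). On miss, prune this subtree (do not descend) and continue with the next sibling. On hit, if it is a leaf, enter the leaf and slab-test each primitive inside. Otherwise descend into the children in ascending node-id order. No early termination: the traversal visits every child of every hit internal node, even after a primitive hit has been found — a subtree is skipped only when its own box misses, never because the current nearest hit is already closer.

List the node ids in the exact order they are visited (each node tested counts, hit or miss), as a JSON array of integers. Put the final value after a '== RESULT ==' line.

Trace the traversal:
N0 x:[4,45/2] y:[9,38] z:[20/3,59/3] -> hit [9,59/3], descend [11, 12]
  N11 x:[11/2,43/2] y:[9,37] z:[41/3,59/3] -> hit [41/3,59/3], descend [2, 3]
    N2 x:[11/2,18] y:[9,33] z:[14,49/3] -> hit [14,49/3], descend [5, 10]
      N5 x:[31/2,18] y:[28,33] z:[16,49/3] -> miss, prune
      N10 x:[11/2,13/2] y:[9,13] z:[14,16] -> miss, prune
    N3 x:[35/2,43/2] y:[10,37] z:[41/3,59/3] -> hit [35/2,59/3], descend [13, 17]
      N13 x:[35/2,41/2] y:[15,37] z:[41/3,55/3] -> hit [35/2,55/3], descend [1, 6]
        N1 x:[37/2,41/2] y:[33,37] z:[41/3,43/3] -> miss, prune
        N6 x:[35/2,18] y:[15,18] z:[53/3,55/3] -> hit [53/3,18] leaf, test {P6@t=53/3}
      N17 x:[19,43/2] y:[10,11] z:[18,59/3] -> miss, prune
  N12 x:[4,45/2] y:[11,38] z:[20/3,44/3] -> hit [11,44/3], descend [4, 8]
    N4 x:[27/2,45/2] y:[11,37] z:[12,44/3] -> hit [27/2,44/3], descend [7, 14]
      N7 x:[27/2,45/2] y:[26,37] z:[37/3,44/3] -> miss, prune
      N14 x:[43/2,45/2] y:[11,17] z:[12,38/3] -> miss, prune
    N8 x:[4,19/2] y:[31,38] z:[20/3,11] -> miss, prune

order=[0, 11, 2, 5, 10, 3, 13, 1, 6, 17, 12, 4, 7, 14, 8]  |boxes|=15  |leaves|=1  hit=P6

== RESULT ==
[0, 11, 2, 5, 10, 3, 13, 1, 6, 17, 12, 4, 7, 14, 8]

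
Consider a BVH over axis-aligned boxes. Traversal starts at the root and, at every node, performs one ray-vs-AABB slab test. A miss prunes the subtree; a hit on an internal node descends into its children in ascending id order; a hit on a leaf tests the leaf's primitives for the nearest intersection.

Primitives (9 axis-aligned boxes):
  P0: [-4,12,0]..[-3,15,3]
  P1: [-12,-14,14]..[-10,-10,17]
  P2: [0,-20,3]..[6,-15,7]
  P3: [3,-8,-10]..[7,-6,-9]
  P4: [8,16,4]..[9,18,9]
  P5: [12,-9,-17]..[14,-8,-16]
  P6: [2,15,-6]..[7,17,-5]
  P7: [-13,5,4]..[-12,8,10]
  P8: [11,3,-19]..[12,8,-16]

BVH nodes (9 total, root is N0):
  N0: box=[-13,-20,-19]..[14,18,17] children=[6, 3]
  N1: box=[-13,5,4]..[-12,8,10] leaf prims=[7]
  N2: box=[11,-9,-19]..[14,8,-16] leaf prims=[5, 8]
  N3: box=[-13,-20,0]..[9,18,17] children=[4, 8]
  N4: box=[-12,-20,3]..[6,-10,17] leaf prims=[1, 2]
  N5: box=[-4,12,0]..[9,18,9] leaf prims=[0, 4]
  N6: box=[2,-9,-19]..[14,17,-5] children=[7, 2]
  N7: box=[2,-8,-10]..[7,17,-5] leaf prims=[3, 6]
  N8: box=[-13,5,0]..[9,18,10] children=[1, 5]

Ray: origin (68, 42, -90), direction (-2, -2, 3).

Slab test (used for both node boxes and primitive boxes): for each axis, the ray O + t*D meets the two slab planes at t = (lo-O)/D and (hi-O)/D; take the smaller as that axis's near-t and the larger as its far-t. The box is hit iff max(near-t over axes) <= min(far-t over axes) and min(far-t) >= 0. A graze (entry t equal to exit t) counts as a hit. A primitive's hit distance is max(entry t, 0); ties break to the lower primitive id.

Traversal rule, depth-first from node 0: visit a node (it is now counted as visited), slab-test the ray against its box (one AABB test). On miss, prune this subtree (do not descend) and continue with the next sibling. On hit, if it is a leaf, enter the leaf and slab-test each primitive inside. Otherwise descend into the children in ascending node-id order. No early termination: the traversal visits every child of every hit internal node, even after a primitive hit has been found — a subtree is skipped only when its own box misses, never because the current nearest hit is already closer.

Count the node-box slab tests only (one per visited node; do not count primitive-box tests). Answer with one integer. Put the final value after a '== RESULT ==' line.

Trace the traversal:
N0 x:[27,81/2] y:[12,31] z:[71/3,107/3] -> hit [27,31], descend [3, 6]
  N3 x:[59/2,81/2] y:[12,31] z:[30,107/3] -> hit [30,31], descend [4, 8]
    N4 x:[31,40] y:[26,31] z:[31,107/3] -> hit [31,31] leaf, test {P1(miss), P2@t=31}
    N8 x:[59/2,81/2] y:[12,37/2] z:[30,100/3] -> miss, prune
  N6 x:[27,33] y:[25/2,51/2] z:[71/3,85/3] -> miss, prune

5 AABB tests over nodes [0, 3, 4, 8, 6]; 1 leaf entered; closest P2.

== RESULT ==
5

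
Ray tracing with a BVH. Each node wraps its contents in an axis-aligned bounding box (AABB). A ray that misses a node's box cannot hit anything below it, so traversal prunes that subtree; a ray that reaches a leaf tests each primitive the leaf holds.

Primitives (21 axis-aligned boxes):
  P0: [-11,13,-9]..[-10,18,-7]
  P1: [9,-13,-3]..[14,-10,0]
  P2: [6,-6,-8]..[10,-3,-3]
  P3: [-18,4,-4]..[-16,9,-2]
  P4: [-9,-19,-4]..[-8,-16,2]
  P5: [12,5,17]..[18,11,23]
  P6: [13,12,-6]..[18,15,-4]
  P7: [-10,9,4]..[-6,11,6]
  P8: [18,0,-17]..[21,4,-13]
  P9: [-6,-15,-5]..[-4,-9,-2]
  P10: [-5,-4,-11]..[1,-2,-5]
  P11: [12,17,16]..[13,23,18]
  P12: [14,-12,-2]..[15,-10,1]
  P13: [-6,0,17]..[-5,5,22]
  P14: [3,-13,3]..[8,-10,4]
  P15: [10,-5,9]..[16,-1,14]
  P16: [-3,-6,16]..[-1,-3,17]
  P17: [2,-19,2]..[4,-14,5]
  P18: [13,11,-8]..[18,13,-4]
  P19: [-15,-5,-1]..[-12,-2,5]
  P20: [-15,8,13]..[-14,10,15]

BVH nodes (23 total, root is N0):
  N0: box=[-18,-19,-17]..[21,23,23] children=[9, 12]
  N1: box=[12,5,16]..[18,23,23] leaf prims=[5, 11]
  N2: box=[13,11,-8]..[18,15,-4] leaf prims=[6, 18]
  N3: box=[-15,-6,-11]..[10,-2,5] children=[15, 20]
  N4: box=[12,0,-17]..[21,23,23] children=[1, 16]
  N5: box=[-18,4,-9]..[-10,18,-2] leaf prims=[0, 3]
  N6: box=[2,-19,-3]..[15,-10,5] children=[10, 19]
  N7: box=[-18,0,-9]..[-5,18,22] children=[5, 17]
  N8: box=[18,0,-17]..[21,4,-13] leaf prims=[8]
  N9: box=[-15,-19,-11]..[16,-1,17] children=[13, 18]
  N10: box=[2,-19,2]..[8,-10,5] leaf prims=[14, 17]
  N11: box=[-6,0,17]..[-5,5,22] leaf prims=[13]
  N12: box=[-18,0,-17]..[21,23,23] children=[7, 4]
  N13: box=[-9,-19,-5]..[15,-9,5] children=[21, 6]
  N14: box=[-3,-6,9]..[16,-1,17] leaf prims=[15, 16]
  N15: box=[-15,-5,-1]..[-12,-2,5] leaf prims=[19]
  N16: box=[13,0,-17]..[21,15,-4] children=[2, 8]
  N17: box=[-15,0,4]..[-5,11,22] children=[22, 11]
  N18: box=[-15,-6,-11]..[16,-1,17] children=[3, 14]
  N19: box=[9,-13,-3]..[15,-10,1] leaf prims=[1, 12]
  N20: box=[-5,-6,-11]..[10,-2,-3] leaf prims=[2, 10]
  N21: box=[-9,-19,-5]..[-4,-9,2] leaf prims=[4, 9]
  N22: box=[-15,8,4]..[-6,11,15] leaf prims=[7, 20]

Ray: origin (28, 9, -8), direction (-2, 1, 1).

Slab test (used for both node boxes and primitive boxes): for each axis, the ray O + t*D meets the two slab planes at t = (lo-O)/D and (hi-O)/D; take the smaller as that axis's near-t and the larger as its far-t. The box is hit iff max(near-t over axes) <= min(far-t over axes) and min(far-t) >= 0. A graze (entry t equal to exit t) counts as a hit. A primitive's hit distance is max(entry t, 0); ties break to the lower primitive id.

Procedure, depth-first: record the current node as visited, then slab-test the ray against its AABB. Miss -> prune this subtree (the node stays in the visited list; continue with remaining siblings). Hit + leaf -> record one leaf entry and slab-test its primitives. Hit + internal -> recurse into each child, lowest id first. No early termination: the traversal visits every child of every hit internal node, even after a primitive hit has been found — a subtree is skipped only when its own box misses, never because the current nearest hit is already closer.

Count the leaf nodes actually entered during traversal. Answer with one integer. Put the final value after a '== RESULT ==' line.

Trace the traversal:
N0 x:[7/2,23] y:[-28,14] z:[-9,31] -> hit [7/2,14], descend [9, 12]
  N9 x:[6,43/2] y:[-28,-10] z:[-3,25] -> miss, prune
  N12 x:[7/2,23] y:[-9,14] z:[-9,31] -> hit [7/2,14], descend [4, 7]
    N4 x:[7/2,8] y:[-9,14] z:[-9,31] -> hit [7/2,8], descend [1, 16]
      N1 x:[5,8] y:[-4,14] z:[24,31] -> miss, prune
      N16 x:[7/2,15/2] y:[-9,6] z:[-9,4] -> hit [7/2,4], descend [2, 8]
        N2 x:[5,15/2] y:[2,6] z:[0,4] -> miss, prune
        N8 x:[7/2,5] y:[-9,-5] z:[-9,-5] -> miss, prune
    N7 x:[33/2,23] y:[-9,9] z:[-1,30] -> miss, prune

order=[0, 9, 12, 4, 1, 16, 2, 8, 7]  |boxes|=9  |leaves|=0  hit=miss

== RESULT ==
0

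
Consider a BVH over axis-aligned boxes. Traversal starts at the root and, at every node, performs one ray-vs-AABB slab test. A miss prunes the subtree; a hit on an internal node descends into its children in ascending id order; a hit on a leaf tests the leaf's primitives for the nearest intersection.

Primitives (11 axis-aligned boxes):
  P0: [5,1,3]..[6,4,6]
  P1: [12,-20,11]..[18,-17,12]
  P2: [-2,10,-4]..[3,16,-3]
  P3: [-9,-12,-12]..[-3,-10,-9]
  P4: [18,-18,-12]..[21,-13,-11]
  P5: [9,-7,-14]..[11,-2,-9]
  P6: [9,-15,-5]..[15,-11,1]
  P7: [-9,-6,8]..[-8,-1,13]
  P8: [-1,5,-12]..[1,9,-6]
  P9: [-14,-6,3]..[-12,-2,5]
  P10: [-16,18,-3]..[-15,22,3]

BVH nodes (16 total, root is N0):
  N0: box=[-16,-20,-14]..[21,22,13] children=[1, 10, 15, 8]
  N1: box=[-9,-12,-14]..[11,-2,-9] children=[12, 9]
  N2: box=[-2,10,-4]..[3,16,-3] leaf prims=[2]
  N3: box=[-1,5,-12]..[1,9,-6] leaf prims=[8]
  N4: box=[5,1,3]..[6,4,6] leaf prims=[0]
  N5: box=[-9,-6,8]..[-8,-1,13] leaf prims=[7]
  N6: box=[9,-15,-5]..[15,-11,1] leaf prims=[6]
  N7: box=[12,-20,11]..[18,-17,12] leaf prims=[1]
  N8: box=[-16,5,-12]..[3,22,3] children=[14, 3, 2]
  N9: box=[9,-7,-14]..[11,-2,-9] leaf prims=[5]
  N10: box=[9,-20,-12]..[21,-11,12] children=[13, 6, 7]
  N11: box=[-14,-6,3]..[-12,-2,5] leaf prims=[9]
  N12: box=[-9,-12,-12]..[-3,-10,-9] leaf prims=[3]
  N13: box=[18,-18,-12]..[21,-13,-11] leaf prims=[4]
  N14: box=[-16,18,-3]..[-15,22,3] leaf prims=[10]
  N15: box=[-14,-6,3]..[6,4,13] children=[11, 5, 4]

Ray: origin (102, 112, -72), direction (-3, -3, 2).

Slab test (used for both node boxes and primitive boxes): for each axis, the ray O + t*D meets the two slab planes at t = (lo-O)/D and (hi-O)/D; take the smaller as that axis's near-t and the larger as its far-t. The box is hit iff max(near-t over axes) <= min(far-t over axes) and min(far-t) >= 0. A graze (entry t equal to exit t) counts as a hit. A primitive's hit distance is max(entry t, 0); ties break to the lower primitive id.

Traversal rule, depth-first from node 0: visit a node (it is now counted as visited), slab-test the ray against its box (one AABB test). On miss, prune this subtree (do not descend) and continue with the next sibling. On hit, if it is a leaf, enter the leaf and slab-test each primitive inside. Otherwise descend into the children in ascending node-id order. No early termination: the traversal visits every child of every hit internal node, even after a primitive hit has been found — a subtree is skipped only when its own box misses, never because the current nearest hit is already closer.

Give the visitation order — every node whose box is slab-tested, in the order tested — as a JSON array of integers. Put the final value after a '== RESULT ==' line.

Walk:
N0 x:[27,118/3] y:[30,44] z:[29,85/2] -> hit [30,118/3], descend [1, 8, 10, 15]
  N1 x:[91/3,37] y:[38,124/3] z:[29,63/2] -> miss, prune
  N8 x:[33,118/3] y:[30,107/3] z:[30,75/2] -> hit [33,107/3], descend [2, 3, 14]
    N2 x:[33,104/3] y:[32,34] z:[34,69/2] -> hit [34,34] leaf, test {P2@t=34}
    N3 x:[101/3,103/3] y:[103/3,107/3] z:[30,33] -> miss, prune
    N14 x:[39,118/3] y:[30,94/3] z:[69/2,75/2] -> miss, prune
  N10 x:[27,31] y:[41,44] z:[30,42] -> miss, prune
  N15 x:[32,116/3] y:[36,118/3] z:[75/2,85/2] -> hit [75/2,116/3], descend [4, 5, 11]
    N4 x:[32,97/3] y:[36,37] z:[75/2,39] -> miss, prune
    N5 x:[110/3,37] y:[113/3,118/3] z:[40,85/2] -> miss, prune
    N11 x:[38,116/3] y:[38,118/3] z:[75/2,77/2] -> hit [38,77/2] leaf, test {P9@t=38}

11 AABB tests over nodes [0, 1, 8, 2, 3, 14, 10, 15, 4, 5, 11]; 2 leaves entered; closest P2.

== RESULT ==
[0, 1, 8, 2, 3, 14, 10, 15, 4, 5, 11]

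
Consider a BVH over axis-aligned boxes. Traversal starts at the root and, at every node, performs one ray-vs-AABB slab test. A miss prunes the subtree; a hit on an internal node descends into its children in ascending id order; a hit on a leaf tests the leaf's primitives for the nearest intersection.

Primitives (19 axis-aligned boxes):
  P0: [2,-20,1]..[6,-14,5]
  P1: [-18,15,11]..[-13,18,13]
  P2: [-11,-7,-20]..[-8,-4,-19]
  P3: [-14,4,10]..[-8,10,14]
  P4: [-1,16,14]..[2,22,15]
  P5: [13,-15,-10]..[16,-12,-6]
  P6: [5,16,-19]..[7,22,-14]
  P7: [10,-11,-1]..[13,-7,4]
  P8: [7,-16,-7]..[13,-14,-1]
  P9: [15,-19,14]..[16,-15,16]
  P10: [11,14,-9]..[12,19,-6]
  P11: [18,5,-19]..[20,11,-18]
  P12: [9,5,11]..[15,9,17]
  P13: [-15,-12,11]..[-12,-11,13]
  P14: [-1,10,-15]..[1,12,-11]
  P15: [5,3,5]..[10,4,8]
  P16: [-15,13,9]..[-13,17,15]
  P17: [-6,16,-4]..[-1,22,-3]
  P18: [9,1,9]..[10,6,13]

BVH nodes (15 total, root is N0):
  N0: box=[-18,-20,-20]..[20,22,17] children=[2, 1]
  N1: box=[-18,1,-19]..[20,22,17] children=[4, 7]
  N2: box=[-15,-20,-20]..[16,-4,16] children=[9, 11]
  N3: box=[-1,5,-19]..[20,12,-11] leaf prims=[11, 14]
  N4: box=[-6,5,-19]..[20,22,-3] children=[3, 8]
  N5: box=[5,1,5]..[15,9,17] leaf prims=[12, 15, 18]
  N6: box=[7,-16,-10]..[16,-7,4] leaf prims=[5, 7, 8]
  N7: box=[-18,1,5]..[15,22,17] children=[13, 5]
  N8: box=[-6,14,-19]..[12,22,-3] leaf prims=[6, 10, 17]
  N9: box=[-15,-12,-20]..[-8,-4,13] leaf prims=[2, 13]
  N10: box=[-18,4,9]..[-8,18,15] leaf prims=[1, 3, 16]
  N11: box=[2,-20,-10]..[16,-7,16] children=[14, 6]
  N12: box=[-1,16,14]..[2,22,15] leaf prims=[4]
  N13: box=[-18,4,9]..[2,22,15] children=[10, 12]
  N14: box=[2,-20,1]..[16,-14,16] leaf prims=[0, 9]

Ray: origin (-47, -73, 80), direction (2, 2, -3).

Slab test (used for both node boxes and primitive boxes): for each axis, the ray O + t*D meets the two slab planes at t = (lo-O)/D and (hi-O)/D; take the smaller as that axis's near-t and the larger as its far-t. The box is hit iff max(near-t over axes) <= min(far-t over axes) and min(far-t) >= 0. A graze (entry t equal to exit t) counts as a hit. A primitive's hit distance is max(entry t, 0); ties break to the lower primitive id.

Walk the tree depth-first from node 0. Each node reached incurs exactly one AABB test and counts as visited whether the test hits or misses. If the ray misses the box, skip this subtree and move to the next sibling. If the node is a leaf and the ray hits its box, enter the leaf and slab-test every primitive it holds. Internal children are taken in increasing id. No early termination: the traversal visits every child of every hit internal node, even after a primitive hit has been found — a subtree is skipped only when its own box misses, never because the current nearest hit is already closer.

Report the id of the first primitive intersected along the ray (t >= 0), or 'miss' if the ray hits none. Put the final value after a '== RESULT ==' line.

Traverse from the root:
N0 x:[29/2,67/2] y:[53/2,95/2] z:[21,100/3] -> hit [53/2,100/3], descend [1, 2]
  N1 x:[29/2,67/2] y:[37,95/2] z:[21,33] -> miss, prune
  N2 x:[16,63/2] y:[53/2,69/2] z:[64/3,100/3] -> hit [53/2,63/2], descend [9, 11]
    N9 x:[16,39/2] y:[61/2,69/2] z:[67/3,100/3] -> miss, prune
    N11 x:[49/2,63/2] y:[53/2,33] z:[64/3,30] -> hit [53/2,30], descend [6, 14]
      N6 x:[27,63/2] y:[57/2,33] z:[76/3,30] -> hit [57/2,30] leaf, test {P5@t=30, P7(miss), P8@t=57/2}
      N14 x:[49/2,63/2] y:[53/2,59/2] z:[64/3,79/3] -> miss, prune

Summary -> nodes [0, 1, 2, 9, 11, 6, 14]; box-tests=7; leaf-entries=1; first=P8

== RESULT ==
8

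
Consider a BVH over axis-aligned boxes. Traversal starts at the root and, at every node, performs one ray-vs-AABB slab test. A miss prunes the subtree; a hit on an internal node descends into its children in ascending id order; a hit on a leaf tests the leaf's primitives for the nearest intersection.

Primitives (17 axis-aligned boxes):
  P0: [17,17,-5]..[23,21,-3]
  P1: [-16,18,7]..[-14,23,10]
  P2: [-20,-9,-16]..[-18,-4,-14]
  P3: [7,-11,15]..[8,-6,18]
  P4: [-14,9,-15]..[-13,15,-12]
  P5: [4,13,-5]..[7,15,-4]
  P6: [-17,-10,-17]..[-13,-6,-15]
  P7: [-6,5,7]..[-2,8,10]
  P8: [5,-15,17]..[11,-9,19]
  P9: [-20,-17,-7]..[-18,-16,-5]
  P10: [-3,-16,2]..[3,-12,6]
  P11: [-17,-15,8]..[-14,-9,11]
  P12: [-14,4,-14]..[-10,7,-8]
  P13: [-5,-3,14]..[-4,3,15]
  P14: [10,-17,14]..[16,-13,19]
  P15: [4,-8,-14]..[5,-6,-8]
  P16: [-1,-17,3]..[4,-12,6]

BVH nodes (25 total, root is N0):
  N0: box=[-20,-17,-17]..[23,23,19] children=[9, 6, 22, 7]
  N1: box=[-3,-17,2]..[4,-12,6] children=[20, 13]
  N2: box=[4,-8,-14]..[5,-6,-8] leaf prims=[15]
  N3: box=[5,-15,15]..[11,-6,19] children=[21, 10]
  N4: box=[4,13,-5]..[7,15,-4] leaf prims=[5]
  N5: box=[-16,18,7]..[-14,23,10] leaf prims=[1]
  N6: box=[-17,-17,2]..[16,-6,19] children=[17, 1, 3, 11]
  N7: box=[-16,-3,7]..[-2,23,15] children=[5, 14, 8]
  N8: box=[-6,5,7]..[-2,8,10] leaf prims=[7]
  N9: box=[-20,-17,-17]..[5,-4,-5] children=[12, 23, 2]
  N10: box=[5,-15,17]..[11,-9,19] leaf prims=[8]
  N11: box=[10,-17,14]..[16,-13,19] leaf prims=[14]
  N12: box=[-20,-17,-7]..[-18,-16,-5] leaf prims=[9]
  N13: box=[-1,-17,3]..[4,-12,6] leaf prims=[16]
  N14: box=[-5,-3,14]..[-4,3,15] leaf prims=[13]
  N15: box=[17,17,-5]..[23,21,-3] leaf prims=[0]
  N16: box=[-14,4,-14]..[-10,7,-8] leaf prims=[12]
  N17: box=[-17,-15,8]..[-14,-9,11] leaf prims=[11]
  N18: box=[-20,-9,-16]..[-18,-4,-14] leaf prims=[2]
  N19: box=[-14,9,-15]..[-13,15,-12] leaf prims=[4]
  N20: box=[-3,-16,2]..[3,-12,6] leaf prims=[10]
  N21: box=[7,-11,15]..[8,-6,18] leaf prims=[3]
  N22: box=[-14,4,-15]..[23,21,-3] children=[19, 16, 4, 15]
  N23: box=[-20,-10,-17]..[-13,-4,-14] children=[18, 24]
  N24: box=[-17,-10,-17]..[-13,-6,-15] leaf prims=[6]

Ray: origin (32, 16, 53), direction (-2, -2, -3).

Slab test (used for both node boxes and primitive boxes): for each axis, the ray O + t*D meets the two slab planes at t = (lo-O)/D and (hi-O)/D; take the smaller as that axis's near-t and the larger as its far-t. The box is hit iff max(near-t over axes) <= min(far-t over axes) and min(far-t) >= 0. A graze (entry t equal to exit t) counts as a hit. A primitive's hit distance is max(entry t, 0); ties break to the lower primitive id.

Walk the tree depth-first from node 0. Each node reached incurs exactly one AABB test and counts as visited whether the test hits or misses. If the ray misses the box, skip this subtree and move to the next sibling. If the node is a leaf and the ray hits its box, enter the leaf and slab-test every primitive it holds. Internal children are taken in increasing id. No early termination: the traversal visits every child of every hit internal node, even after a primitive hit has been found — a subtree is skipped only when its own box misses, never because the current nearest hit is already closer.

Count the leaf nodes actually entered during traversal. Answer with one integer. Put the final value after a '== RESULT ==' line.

Traverse from the root:
N0 x:[9/2,26] y:[-7/2,33/2] z:[34/3,70/3] -> hit [34/3,33/2], descend [6, 7, 9, 22]
  N6 x:[8,49/2] y:[11,33/2] z:[34/3,17] -> hit [34/3,33/2], descend [1, 3, 11, 17]
    N1 x:[14,35/2] y:[14,33/2] z:[47/3,17] -> hit [47/3,33/2], descend [13, 20]
      N13 x:[14,33/2] y:[14,33/2] z:[47/3,50/3] -> hit [47/3,33/2] leaf, test {P16@t=47/3}
      N20 x:[29/2,35/2] y:[14,16] z:[47/3,17] -> hit [47/3,16] leaf, test {P10@t=47/3}
    N3 x:[21/2,27/2] y:[11,31/2] z:[34/3,38/3] -> hit [34/3,38/3], descend [10, 21]
      N10 x:[21/2,27/2] y:[25/2,31/2] z:[34/3,12] -> miss, prune
      N21 x:[12,25/2] y:[11,27/2] z:[35/3,38/3] -> hit [12,25/2] leaf, test {P3@t=12}
    N11 x:[8,11] y:[29/2,33/2] z:[34/3,13] -> miss, prune
    N17 x:[23,49/2] y:[25/2,31/2] z:[14,15] -> miss, prune
  N7 x:[17,24] y:[-7/2,19/2] z:[38/3,46/3] -> miss, prune
  N9 x:[27/2,26] y:[10,33/2] z:[58/3,70/3] -> miss, prune
  N22 x:[9/2,23] y:[-5/2,6] z:[56/3,68/3] -> miss, prune

Visited [0, 6, 1, 13, 20, 3, 10, 21, 11, 17, 7, 9, 22]. Tests: 13 box, 3 leaf. Nearest: P3.

== RESULT ==
3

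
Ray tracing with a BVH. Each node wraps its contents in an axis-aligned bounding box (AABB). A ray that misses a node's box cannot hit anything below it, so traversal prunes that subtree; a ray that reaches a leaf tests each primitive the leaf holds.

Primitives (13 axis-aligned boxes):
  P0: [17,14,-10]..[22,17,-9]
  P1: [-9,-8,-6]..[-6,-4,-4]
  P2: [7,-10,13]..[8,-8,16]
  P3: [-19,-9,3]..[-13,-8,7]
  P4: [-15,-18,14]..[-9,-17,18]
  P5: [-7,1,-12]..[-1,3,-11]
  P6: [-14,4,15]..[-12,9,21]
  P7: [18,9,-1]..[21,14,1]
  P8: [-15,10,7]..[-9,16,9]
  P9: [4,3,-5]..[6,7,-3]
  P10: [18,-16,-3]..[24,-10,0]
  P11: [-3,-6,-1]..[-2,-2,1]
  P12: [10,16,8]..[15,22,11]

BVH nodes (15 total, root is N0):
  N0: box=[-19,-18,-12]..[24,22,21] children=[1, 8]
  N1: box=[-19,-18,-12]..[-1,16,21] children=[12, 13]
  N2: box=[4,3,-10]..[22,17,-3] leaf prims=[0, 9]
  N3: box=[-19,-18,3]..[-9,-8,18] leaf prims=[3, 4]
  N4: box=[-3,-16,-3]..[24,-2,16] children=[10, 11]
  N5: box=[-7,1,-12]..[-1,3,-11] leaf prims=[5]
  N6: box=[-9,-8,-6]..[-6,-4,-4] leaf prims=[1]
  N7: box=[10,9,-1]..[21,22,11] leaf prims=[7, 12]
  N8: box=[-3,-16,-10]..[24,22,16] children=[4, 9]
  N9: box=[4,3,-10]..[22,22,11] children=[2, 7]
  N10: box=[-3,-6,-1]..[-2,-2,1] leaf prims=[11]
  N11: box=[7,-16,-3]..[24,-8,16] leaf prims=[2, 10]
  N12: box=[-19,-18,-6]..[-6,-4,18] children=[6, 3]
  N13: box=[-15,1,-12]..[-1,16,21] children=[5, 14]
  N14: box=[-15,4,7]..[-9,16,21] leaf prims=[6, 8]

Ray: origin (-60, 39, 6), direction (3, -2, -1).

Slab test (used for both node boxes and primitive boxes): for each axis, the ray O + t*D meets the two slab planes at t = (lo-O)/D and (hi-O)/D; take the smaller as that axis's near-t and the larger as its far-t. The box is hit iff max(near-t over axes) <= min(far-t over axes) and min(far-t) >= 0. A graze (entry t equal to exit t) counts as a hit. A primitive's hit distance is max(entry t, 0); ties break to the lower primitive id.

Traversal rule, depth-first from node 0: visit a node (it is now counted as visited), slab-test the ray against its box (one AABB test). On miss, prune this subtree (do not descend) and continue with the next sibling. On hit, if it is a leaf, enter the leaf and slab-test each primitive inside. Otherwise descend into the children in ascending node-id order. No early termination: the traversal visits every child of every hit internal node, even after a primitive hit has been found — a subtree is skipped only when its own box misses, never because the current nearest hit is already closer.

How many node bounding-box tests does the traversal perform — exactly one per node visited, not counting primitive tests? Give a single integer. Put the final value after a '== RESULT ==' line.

Trace the traversal:
N0 x:[41/3,28] y:[17/2,57/2] z:[-15,18] -> hit [41/3,18], descend [1, 8]
  N1 x:[41/3,59/3] y:[23/2,57/2] z:[-15,18] -> hit [41/3,18], descend [12, 13]
    N12 x:[41/3,18] y:[43/2,57/2] z:[-12,12] -> miss, prune
    N13 x:[15,59/3] y:[23/2,19] z:[-15,18] -> hit [15,18], descend [5, 14]
      N5 x:[53/3,59/3] y:[18,19] z:[17,18] -> hit [18,18] leaf, test {P5@t=18}
      N14 x:[15,17] y:[23/2,35/2] z:[-15,-1] -> miss, prune
  N8 x:[19,28] y:[17/2,55/2] z:[-10,16] -> miss, prune

order=[0, 1, 12, 13, 5, 14, 8]  |boxes|=7  |leaves|=1  hit=P5

== RESULT ==
7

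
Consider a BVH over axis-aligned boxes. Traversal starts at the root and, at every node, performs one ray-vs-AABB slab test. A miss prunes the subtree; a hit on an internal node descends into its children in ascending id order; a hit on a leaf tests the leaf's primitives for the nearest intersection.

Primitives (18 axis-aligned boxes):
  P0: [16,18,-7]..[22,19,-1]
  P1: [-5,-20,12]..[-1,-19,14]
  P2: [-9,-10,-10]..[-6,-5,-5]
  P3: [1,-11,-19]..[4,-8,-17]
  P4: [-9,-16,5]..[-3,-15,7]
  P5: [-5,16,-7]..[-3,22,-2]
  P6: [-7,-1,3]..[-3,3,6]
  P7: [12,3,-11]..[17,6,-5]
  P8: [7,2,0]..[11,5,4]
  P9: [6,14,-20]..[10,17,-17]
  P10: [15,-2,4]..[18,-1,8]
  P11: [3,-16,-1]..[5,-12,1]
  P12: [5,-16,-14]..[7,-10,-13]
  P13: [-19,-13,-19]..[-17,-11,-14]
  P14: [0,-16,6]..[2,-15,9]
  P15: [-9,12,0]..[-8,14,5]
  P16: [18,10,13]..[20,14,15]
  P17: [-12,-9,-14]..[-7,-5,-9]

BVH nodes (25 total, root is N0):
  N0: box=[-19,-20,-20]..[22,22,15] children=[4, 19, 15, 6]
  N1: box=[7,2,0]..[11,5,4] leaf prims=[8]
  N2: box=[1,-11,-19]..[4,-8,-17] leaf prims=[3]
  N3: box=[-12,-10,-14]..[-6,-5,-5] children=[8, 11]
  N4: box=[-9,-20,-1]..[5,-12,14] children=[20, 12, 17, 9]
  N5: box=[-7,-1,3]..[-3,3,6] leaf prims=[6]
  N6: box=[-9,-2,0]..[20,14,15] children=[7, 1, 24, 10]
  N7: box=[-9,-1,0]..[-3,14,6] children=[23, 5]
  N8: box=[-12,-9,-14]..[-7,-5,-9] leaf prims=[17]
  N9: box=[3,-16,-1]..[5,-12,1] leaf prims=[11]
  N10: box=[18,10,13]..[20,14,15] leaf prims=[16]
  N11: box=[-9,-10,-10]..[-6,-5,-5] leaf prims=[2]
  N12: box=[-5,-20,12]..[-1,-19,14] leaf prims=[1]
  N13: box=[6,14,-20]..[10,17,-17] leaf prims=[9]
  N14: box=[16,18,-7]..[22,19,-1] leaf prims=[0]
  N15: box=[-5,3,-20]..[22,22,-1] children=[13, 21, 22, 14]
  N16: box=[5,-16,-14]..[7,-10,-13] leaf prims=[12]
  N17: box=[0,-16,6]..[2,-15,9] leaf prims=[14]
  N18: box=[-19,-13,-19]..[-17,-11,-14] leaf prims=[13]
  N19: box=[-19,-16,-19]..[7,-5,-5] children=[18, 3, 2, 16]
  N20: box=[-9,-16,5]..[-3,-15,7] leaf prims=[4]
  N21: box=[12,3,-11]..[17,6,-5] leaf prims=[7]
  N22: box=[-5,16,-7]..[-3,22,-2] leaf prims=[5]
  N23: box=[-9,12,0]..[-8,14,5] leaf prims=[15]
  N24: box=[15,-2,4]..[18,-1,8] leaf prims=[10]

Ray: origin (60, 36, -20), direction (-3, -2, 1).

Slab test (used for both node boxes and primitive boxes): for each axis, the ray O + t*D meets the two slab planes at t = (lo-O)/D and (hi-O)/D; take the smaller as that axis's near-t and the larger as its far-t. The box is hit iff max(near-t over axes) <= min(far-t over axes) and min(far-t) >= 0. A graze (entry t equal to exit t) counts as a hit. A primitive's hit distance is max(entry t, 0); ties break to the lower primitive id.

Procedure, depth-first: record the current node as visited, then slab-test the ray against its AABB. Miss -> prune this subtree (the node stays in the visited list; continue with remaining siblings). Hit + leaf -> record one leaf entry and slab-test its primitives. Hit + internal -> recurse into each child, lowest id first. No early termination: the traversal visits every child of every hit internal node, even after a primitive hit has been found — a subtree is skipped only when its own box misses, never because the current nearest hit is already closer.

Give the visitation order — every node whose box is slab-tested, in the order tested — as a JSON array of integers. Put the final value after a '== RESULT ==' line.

Trace the traversal:
N0 x:[38/3,79/3] y:[7,28] z:[0,35] -> hit [38/3,79/3], descend [4, 6, 15, 19]
  N4 x:[55/3,23] y:[24,28] z:[19,34] -> miss, prune
  N6 x:[40/3,23] y:[11,19] z:[20,35] -> miss, prune
  N15 x:[38/3,65/3] y:[7,33/2] z:[0,19] -> hit [38/3,33/2], descend [13, 14, 21, 22]
    N13 x:[50/3,18] y:[19/2,11] z:[0,3] -> miss, prune
    N14 x:[38/3,44/3] y:[17/2,9] z:[13,19] -> miss, prune
    N21 x:[43/3,16] y:[15,33/2] z:[9,15] -> hit [15,15] leaf, test {P7@t=15}
    N22 x:[21,65/3] y:[7,10] z:[13,18] -> miss, prune
  N19 x:[53/3,79/3] y:[41/2,26] z:[1,15] -> miss, prune

order=[0, 4, 6, 15, 13, 14, 21, 22, 19]  |boxes|=9  |leaves|=1  hit=P7

== RESULT ==
[0, 4, 6, 15, 13, 14, 21, 22, 19]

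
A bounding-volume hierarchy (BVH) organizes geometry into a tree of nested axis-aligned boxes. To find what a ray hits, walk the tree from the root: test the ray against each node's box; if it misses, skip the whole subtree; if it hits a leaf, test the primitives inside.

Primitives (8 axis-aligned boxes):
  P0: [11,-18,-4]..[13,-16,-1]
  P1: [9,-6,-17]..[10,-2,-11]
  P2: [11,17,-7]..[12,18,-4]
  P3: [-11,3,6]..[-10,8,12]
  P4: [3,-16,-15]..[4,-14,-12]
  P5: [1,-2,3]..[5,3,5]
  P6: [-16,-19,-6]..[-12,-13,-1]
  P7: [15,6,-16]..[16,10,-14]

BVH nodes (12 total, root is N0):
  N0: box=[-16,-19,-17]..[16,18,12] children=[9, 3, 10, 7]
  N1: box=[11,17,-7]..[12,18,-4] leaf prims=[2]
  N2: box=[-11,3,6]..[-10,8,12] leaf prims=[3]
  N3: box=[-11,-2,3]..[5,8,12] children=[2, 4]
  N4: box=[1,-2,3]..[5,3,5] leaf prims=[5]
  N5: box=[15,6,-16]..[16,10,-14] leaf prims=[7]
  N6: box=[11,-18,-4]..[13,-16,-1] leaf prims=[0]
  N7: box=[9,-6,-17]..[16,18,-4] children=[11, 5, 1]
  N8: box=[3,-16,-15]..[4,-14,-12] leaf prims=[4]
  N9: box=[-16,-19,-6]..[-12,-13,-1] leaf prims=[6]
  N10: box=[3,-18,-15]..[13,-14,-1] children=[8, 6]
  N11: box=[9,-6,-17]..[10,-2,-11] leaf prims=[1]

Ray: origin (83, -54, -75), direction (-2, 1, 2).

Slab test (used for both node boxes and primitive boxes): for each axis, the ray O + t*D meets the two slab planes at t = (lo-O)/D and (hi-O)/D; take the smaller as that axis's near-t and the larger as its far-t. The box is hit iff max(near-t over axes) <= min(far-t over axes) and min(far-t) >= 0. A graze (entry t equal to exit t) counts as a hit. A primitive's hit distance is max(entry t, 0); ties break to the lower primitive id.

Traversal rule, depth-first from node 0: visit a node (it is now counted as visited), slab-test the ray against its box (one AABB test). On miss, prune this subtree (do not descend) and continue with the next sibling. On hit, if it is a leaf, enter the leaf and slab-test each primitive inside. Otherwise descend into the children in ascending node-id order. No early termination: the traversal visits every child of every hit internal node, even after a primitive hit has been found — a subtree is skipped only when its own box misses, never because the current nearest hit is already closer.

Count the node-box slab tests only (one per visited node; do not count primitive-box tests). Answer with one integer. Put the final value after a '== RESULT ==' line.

Traverse from the root:
N0 x:[67/2,99/2] y:[35,72] z:[29,87/2] -> hit [35,87/2], descend [3, 7, 9, 10]
  N3 x:[39,47] y:[52,62] z:[39,87/2] -> miss, prune
  N7 x:[67/2,37] y:[48,72] z:[29,71/2] -> miss, prune
  N9 x:[95/2,99/2] y:[35,41] z:[69/2,37] -> miss, prune
  N10 x:[35,40] y:[36,40] z:[30,37] -> hit [36,37], descend [6, 8]
    N6 x:[35,36] y:[36,38] z:[71/2,37] -> hit [36,36] leaf, test {P0@t=36}
    N8 x:[79/2,40] y:[38,40] z:[30,63/2] -> miss, prune

Visited [0, 3, 7, 9, 10, 6, 8]. Tests: 7 box, 1 leaf. Nearest: P0.

== RESULT ==
7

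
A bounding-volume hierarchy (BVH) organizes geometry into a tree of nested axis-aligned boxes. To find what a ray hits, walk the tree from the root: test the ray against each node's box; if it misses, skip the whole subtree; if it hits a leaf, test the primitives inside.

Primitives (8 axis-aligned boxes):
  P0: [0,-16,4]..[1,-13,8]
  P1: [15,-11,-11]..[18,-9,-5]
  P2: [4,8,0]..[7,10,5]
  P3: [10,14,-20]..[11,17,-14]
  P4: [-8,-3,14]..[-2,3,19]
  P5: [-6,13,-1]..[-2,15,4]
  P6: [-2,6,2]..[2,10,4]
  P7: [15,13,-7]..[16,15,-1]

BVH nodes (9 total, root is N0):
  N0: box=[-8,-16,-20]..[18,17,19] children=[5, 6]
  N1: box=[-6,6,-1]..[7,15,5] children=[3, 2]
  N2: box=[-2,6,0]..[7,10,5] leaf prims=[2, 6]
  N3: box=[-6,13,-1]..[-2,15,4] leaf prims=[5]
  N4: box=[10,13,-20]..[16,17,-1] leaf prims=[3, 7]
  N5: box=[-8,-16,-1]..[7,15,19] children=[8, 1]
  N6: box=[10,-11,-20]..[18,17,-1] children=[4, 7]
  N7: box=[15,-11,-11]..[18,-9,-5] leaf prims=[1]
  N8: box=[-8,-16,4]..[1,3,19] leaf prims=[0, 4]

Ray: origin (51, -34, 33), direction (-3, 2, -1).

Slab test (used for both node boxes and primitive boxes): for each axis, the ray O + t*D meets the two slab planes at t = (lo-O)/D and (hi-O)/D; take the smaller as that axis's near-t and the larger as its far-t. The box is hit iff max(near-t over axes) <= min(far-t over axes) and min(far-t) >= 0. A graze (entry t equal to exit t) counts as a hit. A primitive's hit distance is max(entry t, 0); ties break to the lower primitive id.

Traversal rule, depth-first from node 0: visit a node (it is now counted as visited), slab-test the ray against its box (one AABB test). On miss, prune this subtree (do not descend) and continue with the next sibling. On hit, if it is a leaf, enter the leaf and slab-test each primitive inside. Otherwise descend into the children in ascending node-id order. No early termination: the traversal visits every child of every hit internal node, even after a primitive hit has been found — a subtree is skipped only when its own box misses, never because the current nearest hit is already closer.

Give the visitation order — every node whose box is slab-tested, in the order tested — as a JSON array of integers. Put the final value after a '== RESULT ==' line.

Trace the traversal:
N0 x:[11,59/3] y:[9,51/2] z:[14,53] -> hit [14,59/3], descend [5, 6]
  N5 x:[44/3,59/3] y:[9,49/2] z:[14,34] -> hit [44/3,59/3], descend [1, 8]
    N1 x:[44/3,19] y:[20,49/2] z:[28,34] -> miss, prune
    N8 x:[50/3,59/3] y:[9,37/2] z:[14,29] -> hit [50/3,37/2] leaf, test {P0(miss), P4@t=53/3}
  N6 x:[11,41/3] y:[23/2,51/2] z:[34,53] -> miss, prune

Visited [0, 5, 1, 8, 6]. Tests: 5 box, 1 leaf. Nearest: P4.

== RESULT ==
[0, 5, 1, 8, 6]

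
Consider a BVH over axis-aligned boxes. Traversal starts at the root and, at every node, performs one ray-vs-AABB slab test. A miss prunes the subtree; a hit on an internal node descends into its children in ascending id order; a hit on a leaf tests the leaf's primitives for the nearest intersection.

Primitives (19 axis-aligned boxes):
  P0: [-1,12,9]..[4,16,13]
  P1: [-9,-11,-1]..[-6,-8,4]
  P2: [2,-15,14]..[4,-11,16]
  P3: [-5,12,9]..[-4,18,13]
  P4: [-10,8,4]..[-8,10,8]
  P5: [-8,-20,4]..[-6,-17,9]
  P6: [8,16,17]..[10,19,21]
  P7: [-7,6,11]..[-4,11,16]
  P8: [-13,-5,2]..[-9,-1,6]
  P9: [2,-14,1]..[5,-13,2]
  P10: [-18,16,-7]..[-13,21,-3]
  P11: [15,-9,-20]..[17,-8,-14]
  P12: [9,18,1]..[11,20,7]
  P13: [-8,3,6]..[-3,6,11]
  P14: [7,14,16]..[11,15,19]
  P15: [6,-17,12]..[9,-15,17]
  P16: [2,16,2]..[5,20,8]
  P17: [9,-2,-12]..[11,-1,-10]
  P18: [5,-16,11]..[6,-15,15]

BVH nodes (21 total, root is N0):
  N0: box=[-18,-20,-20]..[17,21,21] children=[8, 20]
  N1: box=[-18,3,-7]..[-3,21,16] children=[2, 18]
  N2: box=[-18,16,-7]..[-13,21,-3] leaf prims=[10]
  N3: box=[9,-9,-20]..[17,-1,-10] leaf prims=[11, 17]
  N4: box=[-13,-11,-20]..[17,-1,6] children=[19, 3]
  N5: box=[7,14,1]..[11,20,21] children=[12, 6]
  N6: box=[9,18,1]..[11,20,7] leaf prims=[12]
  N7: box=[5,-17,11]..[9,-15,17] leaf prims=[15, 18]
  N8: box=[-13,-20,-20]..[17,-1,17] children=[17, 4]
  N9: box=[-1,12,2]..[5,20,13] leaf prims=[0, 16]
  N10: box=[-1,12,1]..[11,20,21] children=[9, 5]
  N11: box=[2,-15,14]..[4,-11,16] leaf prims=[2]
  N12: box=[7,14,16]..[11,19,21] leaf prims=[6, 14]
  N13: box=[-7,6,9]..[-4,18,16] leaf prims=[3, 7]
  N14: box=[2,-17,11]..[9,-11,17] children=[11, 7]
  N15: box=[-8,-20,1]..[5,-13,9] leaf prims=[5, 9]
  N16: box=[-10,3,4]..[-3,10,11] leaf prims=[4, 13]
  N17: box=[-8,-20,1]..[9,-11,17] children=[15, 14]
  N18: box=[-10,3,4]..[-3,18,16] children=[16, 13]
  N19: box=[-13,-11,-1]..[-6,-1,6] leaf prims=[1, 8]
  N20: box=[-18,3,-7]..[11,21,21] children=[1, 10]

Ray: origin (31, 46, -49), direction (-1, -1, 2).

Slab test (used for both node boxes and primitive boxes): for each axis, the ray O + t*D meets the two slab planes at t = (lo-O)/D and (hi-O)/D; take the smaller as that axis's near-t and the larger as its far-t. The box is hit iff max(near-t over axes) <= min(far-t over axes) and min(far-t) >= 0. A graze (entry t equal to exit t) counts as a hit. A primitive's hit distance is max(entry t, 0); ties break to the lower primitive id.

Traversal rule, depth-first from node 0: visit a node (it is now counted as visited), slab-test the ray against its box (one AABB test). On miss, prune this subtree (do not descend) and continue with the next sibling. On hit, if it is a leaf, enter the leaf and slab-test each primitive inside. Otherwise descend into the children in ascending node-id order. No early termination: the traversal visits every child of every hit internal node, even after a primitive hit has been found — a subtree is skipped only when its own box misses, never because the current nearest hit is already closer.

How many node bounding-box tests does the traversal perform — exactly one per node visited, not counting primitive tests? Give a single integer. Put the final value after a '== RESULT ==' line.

Traverse from the root:
N0 x:[14,49] y:[25,66] z:[29/2,35] -> hit [25,35], descend [8, 20]
  N8 x:[14,44] y:[47,66] z:[29/2,33] -> miss, prune
  N20 x:[20,49] y:[25,43] z:[21,35] -> hit [25,35], descend [1, 10]
    N1 x:[34,49] y:[25,43] z:[21,65/2] -> miss, prune
    N10 x:[20,32] y:[26,34] z:[25,35] -> hit [26,32], descend [5, 9]
      N5 x:[20,24] y:[26,32] z:[25,35] -> miss, prune
      N9 x:[26,32] y:[26,34] z:[51/2,31] -> hit [26,31] leaf, test {P0@t=30, P16@t=26}

order=[0, 8, 20, 1, 10, 5, 9]  |boxes|=7  |leaves|=1  hit=P16

== RESULT ==
7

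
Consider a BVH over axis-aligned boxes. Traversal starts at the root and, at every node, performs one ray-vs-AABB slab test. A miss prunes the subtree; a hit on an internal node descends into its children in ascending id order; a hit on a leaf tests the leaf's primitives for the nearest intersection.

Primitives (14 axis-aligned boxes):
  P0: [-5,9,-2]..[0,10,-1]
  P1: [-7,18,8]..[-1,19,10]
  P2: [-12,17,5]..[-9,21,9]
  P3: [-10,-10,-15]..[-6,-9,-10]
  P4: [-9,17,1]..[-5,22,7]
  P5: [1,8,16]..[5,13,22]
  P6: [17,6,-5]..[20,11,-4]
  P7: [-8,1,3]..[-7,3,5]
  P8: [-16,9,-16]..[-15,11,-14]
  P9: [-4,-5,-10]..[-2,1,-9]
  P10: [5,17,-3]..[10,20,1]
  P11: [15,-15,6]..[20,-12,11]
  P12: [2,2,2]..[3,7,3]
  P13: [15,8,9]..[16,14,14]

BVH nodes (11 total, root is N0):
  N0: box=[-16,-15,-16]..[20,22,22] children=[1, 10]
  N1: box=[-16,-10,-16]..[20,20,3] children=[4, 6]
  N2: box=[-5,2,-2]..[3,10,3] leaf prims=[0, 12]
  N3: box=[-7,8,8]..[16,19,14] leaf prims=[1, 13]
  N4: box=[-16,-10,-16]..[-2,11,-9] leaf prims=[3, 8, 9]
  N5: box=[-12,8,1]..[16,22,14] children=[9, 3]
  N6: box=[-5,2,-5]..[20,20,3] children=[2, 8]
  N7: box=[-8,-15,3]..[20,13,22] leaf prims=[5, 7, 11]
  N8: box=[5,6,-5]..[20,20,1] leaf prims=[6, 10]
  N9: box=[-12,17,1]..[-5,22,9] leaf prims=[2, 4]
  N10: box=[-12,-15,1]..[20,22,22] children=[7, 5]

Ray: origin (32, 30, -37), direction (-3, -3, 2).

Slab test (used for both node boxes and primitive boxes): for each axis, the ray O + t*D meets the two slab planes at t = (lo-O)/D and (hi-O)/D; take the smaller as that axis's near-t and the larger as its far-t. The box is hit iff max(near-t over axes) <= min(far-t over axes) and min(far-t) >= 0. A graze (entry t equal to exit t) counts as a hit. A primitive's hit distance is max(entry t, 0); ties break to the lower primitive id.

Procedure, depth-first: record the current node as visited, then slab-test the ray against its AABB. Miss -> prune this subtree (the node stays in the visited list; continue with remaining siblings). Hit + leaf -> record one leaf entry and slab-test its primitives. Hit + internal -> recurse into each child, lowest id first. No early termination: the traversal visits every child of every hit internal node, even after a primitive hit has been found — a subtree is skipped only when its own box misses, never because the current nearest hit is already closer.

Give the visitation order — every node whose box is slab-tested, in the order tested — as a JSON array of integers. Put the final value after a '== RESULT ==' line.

Trace the traversal:
N0 x:[4,16] y:[8/3,15] z:[21/2,59/2] -> hit [21/2,15], descend [1, 10]
  N1 x:[4,16] y:[10/3,40/3] z:[21/2,20] -> hit [21/2,40/3], descend [4, 6]
    N4 x:[34/3,16] y:[19/3,40/3] z:[21/2,14] -> hit [34/3,40/3] leaf, test {P3@t=13, P8(miss), P9(miss)}
    N6 x:[4,37/3] y:[10/3,28/3] z:[16,20] -> miss, prune
  N10 x:[4,44/3] y:[8/3,15] z:[19,59/2] -> miss, prune

order=[0, 1, 4, 6, 10]  |boxes|=5  |leaves|=1  hit=P3

== RESULT ==
[0, 1, 4, 6, 10]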